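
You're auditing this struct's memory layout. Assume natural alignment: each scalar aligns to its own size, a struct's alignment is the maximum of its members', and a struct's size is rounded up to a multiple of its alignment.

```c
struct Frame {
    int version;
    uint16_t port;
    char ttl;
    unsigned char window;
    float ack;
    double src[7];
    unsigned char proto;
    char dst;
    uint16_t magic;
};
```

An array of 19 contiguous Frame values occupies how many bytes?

version at 0 (size 4, align 4) → ends 4
port at 4 (size 2, align 2) → ends 6
ttl at 6 (size 1, align 1) → ends 7
window at 7 (size 1, align 1) → ends 8
ack at 8 (size 4, align 4) → ends 12
pad 4 to align 8 for src
src at 16 (size 56, align 8) → ends 72
proto at 72 (size 1, align 1) → ends 73
dst at 73 (size 1, align 1) → ends 74
magic at 74 (size 2, align 2) → ends 76
tail pad 4 to reach multiple of 8
total 80 bytes, alignment 8
array of 19: 19 × 80 = 1520

1520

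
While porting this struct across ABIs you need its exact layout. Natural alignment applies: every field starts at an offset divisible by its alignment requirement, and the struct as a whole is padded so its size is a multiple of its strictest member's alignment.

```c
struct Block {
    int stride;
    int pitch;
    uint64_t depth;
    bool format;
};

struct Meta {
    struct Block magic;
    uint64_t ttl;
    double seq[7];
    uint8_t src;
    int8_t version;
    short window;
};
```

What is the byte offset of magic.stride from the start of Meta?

0

Block: @0: stride [4B, align 4] → 4; @4: pitch [4B, align 4] → 8; @8: depth [8B, align 8] → 16; @16: format [1B, align 1] → 17; +7 tail pad (align 8); size 24, align 8
@0: magic [24B, align 8] → 24
within Block: stride at 0
0 + 0 = 0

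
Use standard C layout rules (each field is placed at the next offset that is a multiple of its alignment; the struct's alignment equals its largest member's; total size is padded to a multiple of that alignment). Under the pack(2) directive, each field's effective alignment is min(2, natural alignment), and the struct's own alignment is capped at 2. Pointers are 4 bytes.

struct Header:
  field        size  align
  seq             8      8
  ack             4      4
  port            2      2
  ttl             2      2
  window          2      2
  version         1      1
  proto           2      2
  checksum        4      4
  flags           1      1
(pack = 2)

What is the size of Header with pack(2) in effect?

28

seq at 0 (size 8, align 2) → ends 8
ack at 8 (size 4, align 2) → ends 12
port at 12 (size 2, align 2) → ends 14
ttl at 14 (size 2, align 2) → ends 16
window at 16 (size 2, align 2) → ends 18
version at 18 (size 1, align 1) → ends 19
pad 1 to align 2 for proto
proto at 20 (size 2, align 2) → ends 22
checksum at 22 (size 4, align 2) → ends 26
flags at 26 (size 1, align 1) → ends 27
tail pad 1 to reach multiple of 2
total 28 bytes, alignment 2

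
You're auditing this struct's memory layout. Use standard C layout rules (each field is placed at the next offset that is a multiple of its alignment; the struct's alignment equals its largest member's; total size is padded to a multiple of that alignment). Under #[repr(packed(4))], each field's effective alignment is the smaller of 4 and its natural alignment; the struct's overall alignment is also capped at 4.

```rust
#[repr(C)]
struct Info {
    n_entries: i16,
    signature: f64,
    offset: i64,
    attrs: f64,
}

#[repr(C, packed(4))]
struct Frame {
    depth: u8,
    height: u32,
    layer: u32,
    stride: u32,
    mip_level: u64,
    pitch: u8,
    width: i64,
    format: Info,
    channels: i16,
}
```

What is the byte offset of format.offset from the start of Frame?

52

Info: @0: n_entries [2B, align 2] → 2; +6 pad (align 8); @8: signature [8B, align 8] → 16; @16: offset [8B, align 8] → 24; @24: attrs [8B, align 8] → 32; size 32, align 8
@0: depth [1B, align 1] → 1
+3 pad (align 4)
@4: height [4B, align 4] → 8
@8: layer [4B, align 4] → 12
@12: stride [4B, align 4] → 16
@16: mip_level [8B, align 4] → 24
@24: pitch [1B, align 1] → 25
+3 pad (align 4)
@28: width [8B, align 4] → 36
@36: format [32B, align 4] → 68
within Info: offset at 16
36 + 16 = 52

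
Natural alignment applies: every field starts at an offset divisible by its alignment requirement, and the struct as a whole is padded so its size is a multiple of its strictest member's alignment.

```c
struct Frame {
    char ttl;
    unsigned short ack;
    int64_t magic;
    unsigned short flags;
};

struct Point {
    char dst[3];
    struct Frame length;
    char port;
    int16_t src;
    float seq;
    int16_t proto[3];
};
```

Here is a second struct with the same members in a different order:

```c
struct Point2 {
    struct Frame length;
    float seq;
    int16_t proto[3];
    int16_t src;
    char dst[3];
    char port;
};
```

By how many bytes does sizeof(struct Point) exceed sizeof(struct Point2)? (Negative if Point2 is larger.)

8

Frame: @0: ttl [1B, align 1] → 1; +1 pad (align 2); @2: ack [2B, align 2] → 4; +4 pad (align 8); @8: magic [8B, align 8] → 16; @16: flags [2B, align 2] → 18; +6 tail pad (align 8); size 24, align 8
@0: dst [3B, align 1] → 3
+5 pad (align 8)
@8: length [24B, align 8] → 32
@32: port [1B, align 1] → 33
+1 pad (align 2)
@34: src [2B, align 2] → 36
@36: seq [4B, align 4] → 40
@40: proto [6B, align 2] → 46
+2 tail pad (align 8)
size 48, align 8
— Point2 —
@0: length [24B, align 8] → 24
@24: seq [4B, align 4] → 28
@28: proto [6B, align 2] → 34
@34: src [2B, align 2] → 36
@36: dst [3B, align 1] → 39
@39: port [1B, align 1] → 40
size 40, align 8
48 − 40 = 8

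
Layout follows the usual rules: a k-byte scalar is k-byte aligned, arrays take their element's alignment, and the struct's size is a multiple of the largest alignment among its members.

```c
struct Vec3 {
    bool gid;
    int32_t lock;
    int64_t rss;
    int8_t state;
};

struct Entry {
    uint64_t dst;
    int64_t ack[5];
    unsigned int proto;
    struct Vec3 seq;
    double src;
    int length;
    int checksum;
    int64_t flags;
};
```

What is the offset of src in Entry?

Vec3: gid at 0 (size 1, align 1) → ends 1; pad 3 to align 4 for lock; lock at 4 (size 4, align 4) → ends 8; rss at 8 (size 8, align 8) → ends 16; state at 16 (size 1, align 1) → ends 17; tail pad 7 to reach multiple of 8; total 24 bytes, alignment 8
dst at 0 (size 8, align 8) → ends 8
ack at 8 (size 40, align 8) → ends 48
proto at 48 (size 4, align 4) → ends 52
pad 4 to align 8 for seq
seq at 56 (size 24, align 8) → ends 80
src at 80 (size 8, align 8) → ends 88

80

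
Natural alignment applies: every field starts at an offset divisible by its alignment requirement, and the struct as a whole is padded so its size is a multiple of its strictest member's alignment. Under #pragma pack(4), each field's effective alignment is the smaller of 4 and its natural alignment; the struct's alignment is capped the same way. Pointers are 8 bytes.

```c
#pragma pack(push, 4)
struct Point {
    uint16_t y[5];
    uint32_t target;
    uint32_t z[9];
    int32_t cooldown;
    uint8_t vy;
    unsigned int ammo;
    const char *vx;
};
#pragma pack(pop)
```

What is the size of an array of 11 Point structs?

792

0..10  y  (10B, 2-aligned)
10..12  -- padding (2B)
12..16  target  (4B, 4-aligned)
16..52  z  (36B, 4-aligned)
52..56  cooldown  (4B, 4-aligned)
56..57  vy  (1B, 1-aligned)
57..60  -- padding (3B)
60..64  ammo  (4B, 4-aligned)
64..72  vx  (8B, 4-aligned)
sizeof = 72, alignof = 4
array of 11: 11 × 72 = 792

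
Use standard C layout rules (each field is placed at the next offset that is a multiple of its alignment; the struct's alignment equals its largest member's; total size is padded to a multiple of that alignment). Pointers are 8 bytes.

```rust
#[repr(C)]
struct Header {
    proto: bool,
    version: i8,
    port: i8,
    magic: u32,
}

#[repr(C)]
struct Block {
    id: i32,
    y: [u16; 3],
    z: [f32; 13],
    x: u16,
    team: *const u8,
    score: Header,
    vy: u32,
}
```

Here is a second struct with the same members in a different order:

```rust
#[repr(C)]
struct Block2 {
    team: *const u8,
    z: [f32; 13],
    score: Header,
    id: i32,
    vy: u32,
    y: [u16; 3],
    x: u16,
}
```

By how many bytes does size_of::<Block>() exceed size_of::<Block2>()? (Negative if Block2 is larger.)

Header: 0..1  proto  (1B, 1-aligned); 1..2  version  (1B, 1-aligned); 2..3  port  (1B, 1-aligned); 3..4  -- padding (1B); 4..8  magic  (4B, 4-aligned); sizeof = 8, alignof = 4
0..4  id  (4B, 4-aligned)
4..10  y  (6B, 2-aligned)
10..12  -- padding (2B)
12..64  z  (52B, 4-aligned)
64..66  x  (2B, 2-aligned)
66..72  -- padding (6B)
72..80  team  (8B, 8-aligned)
80..88  score  (8B, 4-aligned)
88..92  vy  (4B, 4-aligned)
92..96  -- tail padding (4B)
sizeof = 96, alignof = 8
— Block2 —
0..8  team  (8B, 8-aligned)
8..60  z  (52B, 4-aligned)
60..68  score  (8B, 4-aligned)
68..72  id  (4B, 4-aligned)
72..76  vy  (4B, 4-aligned)
76..82  y  (6B, 2-aligned)
82..84  x  (2B, 2-aligned)
84..88  -- tail padding (4B)
sizeof = 88, alignof = 8
96 − 88 = 8

8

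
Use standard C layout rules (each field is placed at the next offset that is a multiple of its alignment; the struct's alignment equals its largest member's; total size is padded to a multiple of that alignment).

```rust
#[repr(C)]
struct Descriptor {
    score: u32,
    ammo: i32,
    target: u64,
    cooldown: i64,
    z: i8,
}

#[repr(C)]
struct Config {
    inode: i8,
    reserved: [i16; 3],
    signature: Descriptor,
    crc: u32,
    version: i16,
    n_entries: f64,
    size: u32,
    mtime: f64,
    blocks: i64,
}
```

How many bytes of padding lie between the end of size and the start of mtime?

Descriptor: score at 0 (size 4, align 4) → ends 4; ammo at 4 (size 4, align 4) → ends 8; target at 8 (size 8, align 8) → ends 16; cooldown at 16 (size 8, align 8) → ends 24; z at 24 (size 1, align 1) → ends 25; tail pad 7 to reach multiple of 8; total 32 bytes, alignment 8
inode at 0 (size 1, align 1) → ends 1
pad 1 to align 2 for reserved
reserved at 2 (size 6, align 2) → ends 8
signature at 8 (size 32, align 8) → ends 40
crc at 40 (size 4, align 4) → ends 44
version at 44 (size 2, align 2) → ends 46
pad 2 to align 8 for n_entries
n_entries at 48 (size 8, align 8) → ends 56
size at 56 (size 4, align 4) → ends 60
pad 4 to align 8 for mtime
mtime at 64 (size 8, align 8) → ends 72

4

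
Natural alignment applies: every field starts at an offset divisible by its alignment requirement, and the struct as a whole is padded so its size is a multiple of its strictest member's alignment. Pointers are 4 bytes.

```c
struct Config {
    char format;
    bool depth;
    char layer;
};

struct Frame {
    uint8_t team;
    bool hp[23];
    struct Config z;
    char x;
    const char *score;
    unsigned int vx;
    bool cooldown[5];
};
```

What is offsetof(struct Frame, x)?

27

Config: format at 0 (size 1, align 1) → ends 1; depth at 1 (size 1, align 1) → ends 2; layer at 2 (size 1, align 1) → ends 3; total 3 bytes, alignment 1
team at 0 (size 1, align 1) → ends 1
hp at 1 (size 23, align 1) → ends 24
z at 24 (size 3, align 1) → ends 27
x at 27 (size 1, align 1) → ends 28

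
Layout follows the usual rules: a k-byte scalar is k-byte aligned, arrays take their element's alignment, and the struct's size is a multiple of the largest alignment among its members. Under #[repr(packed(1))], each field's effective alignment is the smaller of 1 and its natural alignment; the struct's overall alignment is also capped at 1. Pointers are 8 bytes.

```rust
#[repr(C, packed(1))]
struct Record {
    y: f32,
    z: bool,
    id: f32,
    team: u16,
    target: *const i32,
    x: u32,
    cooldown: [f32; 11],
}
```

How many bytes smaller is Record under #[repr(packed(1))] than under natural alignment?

natural layout:
  y at 0 (size 4, align 4) → ends 4
  z at 4 (size 1, align 1) → ends 5
  pad 3 to align 4 for id
  id at 8 (size 4, align 4) → ends 12
  team at 12 (size 2, align 2) → ends 14
  pad 2 to align 8 for target
  target at 16 (size 8, align 8) → ends 24
  x at 24 (size 4, align 4) → ends 28
  cooldown at 28 (size 44, align 4) → ends 72
  total 72 bytes, alignment 8
packed(1) layout:
  y at 0 (size 4, align 1) → ends 4
  z at 4 (size 1, align 1) → ends 5
  id at 5 (size 4, align 1) → ends 9
  team at 9 (size 2, align 1) → ends 11
  target at 11 (size 8, align 1) → ends 19
  x at 19 (size 4, align 1) → ends 23
  cooldown at 23 (size 44, align 1) → ends 67
  total 67 bytes, alignment 1
72 − 67 = 5

5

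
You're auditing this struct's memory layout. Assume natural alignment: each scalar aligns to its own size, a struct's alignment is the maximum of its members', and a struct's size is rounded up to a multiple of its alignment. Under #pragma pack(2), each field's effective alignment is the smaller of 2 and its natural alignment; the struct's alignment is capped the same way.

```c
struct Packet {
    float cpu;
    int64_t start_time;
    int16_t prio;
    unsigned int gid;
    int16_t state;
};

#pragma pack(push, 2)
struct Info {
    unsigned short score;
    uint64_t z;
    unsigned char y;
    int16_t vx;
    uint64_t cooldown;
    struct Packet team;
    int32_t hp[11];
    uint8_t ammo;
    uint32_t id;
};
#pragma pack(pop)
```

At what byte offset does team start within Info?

Packet: cpu at 0 (size 4, align 4) → ends 4; pad 4 to align 8 for start_time; start_time at 8 (size 8, align 8) → ends 16; prio at 16 (size 2, align 2) → ends 18; pad 2 to align 4 for gid; gid at 20 (size 4, align 4) → ends 24; state at 24 (size 2, align 2) → ends 26; tail pad 6 to reach multiple of 8; total 32 bytes, alignment 8
score at 0 (size 2, align 2) → ends 2
z at 2 (size 8, align 2) → ends 10
y at 10 (size 1, align 1) → ends 11
pad 1 to align 2 for vx
vx at 12 (size 2, align 2) → ends 14
cooldown at 14 (size 8, align 2) → ends 22
team at 22 (size 32, align 2) → ends 54

22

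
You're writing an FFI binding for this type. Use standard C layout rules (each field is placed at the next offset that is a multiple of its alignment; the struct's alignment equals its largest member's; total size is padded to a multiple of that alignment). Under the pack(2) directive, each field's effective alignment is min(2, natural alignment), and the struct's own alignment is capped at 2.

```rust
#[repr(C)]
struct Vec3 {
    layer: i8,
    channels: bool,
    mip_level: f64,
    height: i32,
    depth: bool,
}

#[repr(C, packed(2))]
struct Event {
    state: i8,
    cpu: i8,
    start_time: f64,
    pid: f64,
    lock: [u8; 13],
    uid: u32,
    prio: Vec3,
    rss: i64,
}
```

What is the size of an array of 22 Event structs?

Vec3: @0: layer [1B, align 1] → 1; @1: channels [1B, align 1] → 2; +6 pad (align 8); @8: mip_level [8B, align 8] → 16; @16: height [4B, align 4] → 20; @20: depth [1B, align 1] → 21; +3 tail pad (align 8); size 24, align 8
@0: state [1B, align 1] → 1
@1: cpu [1B, align 1] → 2
@2: start_time [8B, align 2] → 10
@10: pid [8B, align 2] → 18
@18: lock [13B, align 1] → 31
+1 pad (align 2)
@32: uid [4B, align 2] → 36
@36: prio [24B, align 2] → 60
@60: rss [8B, align 2] → 68
size 68, align 2
array of 22: 22 × 68 = 1496

1496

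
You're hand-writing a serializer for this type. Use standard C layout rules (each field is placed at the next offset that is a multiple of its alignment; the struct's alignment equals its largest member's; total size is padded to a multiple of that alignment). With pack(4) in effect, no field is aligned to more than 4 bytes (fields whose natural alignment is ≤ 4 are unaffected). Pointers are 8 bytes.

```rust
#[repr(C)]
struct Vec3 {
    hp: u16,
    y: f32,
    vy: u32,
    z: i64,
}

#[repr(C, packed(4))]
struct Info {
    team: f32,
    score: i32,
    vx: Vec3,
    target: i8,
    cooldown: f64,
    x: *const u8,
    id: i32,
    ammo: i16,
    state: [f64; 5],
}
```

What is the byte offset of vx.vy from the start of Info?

Vec3: 0..2  hp  (2B, 2-aligned); 2..4  -- padding (2B); 4..8  y  (4B, 4-aligned); 8..12  vy  (4B, 4-aligned); 12..16  -- padding (4B); 16..24  z  (8B, 8-aligned); sizeof = 24, alignof = 8
0..4  team  (4B, 4-aligned)
4..8  score  (4B, 4-aligned)
8..32  vx  (24B, 4-aligned)
within Vec3: vy at 8
8 + 8 = 16

16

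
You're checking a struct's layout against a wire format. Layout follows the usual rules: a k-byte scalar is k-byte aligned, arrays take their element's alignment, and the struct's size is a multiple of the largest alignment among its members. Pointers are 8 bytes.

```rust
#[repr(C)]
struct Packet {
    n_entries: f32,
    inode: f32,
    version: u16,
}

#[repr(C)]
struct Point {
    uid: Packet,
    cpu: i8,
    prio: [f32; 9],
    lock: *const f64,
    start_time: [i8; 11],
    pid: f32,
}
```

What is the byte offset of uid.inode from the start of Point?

Packet: 0..4  n_entries  (4B, 4-aligned); 4..8  inode  (4B, 4-aligned); 8..10  version  (2B, 2-aligned); 10..12  -- tail padding (2B); sizeof = 12, alignof = 4
0..12  uid  (12B, 4-aligned)
within Packet: inode at 4
0 + 4 = 4

4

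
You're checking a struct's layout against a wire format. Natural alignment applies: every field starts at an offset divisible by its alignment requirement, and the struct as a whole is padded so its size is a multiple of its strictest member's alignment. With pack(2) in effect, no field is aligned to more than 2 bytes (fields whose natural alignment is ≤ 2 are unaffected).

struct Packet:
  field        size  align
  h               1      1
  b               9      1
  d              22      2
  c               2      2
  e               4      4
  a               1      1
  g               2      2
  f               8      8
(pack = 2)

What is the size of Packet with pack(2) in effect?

h at 0 (size 1, align 1) → ends 1
b at 1 (size 9, align 1) → ends 10
d at 10 (size 22, align 2) → ends 32
c at 32 (size 2, align 2) → ends 34
e at 34 (size 4, align 2) → ends 38
a at 38 (size 1, align 1) → ends 39
pad 1 to align 2 for g
g at 40 (size 2, align 2) → ends 42
f at 42 (size 8, align 2) → ends 50
total 50 bytes, alignment 2

50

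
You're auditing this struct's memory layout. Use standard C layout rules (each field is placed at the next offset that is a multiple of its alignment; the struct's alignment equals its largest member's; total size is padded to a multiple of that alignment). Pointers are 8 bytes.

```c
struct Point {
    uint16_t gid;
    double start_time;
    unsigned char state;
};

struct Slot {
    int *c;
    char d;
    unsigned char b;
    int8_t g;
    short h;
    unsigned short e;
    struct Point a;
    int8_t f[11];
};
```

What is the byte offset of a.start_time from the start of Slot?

Point: 0..2  gid  (2B, 2-aligned); 2..8  -- padding (6B); 8..16  start_time  (8B, 8-aligned); 16..17  state  (1B, 1-aligned); 17..24  -- tail padding (7B); sizeof = 24, alignof = 8
0..8  c  (8B, 8-aligned)
8..9  d  (1B, 1-aligned)
9..10  b  (1B, 1-aligned)
10..11  g  (1B, 1-aligned)
11..12  -- padding (1B)
12..14  h  (2B, 2-aligned)
14..16  e  (2B, 2-aligned)
16..40  a  (24B, 8-aligned)
within Point: start_time at 8
16 + 8 = 24

24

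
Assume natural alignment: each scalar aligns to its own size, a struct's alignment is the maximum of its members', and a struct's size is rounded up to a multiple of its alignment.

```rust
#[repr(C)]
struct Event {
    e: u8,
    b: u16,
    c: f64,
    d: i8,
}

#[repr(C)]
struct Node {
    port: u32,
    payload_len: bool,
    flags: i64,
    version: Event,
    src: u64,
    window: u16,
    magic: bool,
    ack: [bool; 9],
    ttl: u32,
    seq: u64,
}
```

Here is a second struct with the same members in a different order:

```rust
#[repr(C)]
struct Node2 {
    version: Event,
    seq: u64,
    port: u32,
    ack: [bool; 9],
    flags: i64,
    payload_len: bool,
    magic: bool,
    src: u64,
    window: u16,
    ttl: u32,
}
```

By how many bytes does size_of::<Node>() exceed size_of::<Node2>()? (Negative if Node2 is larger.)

Event: @0: e [1B, align 1] → 1; +1 pad (align 2); @2: b [2B, align 2] → 4; +4 pad (align 8); @8: c [8B, align 8] → 16; @16: d [1B, align 1] → 17; +7 tail pad (align 8); size 24, align 8
@0: port [4B, align 4] → 4
@4: payload_len [1B, align 1] → 5
+3 pad (align 8)
@8: flags [8B, align 8] → 16
@16: version [24B, align 8] → 40
@40: src [8B, align 8] → 48
@48: window [2B, align 2] → 50
@50: magic [1B, align 1] → 51
@51: ack [9B, align 1] → 60
@60: ttl [4B, align 4] → 64
@64: seq [8B, align 8] → 72
size 72, align 8
— Node2 —
@0: version [24B, align 8] → 24
@24: seq [8B, align 8] → 32
@32: port [4B, align 4] → 36
@36: ack [9B, align 1] → 45
+3 pad (align 8)
@48: flags [8B, align 8] → 56
@56: payload_len [1B, align 1] → 57
@57: magic [1B, align 1] → 58
+6 pad (align 8)
@64: src [8B, align 8] → 72
@72: window [2B, align 2] → 74
+2 pad (align 4)
@76: ttl [4B, align 4] → 80
size 80, align 8
72 − 80 = -8

-8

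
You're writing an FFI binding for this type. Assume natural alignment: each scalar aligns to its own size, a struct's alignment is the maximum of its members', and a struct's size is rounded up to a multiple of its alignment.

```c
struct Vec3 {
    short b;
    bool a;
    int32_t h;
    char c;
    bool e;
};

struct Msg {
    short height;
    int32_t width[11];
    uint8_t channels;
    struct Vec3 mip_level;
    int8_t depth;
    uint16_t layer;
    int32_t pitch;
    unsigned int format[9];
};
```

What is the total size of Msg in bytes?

Vec3: b at 0 (size 2, align 2) → ends 2; a at 2 (size 1, align 1) → ends 3; pad 1 to align 4 for h; h at 4 (size 4, align 4) → ends 8; c at 8 (size 1, align 1) → ends 9; e at 9 (size 1, align 1) → ends 10; tail pad 2 to reach multiple of 4; total 12 bytes, alignment 4
height at 0 (size 2, align 2) → ends 2
pad 2 to align 4 for width
width at 4 (size 44, align 4) → ends 48
channels at 48 (size 1, align 1) → ends 49
pad 3 to align 4 for mip_level
mip_level at 52 (size 12, align 4) → ends 64
depth at 64 (size 1, align 1) → ends 65
pad 1 to align 2 for layer
layer at 66 (size 2, align 2) → ends 68
pitch at 68 (size 4, align 4) → ends 72
format at 72 (size 36, align 4) → ends 108
total 108 bytes, alignment 4

108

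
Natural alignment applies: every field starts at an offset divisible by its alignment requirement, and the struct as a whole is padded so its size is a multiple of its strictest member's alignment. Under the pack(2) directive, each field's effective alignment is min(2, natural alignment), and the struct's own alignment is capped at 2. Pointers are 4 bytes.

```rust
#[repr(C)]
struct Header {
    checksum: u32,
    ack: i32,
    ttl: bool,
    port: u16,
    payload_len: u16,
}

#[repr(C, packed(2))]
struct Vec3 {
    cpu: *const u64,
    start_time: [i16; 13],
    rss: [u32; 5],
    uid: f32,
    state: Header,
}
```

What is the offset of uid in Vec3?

Header: checksum at 0 (size 4, align 4) → ends 4; ack at 4 (size 4, align 4) → ends 8; ttl at 8 (size 1, align 1) → ends 9; pad 1 to align 2 for port; port at 10 (size 2, align 2) → ends 12; payload_len at 12 (size 2, align 2) → ends 14; tail pad 2 to reach multiple of 4; total 16 bytes, alignment 4
cpu at 0 (size 4, align 2) → ends 4
start_time at 4 (size 26, align 2) → ends 30
rss at 30 (size 20, align 2) → ends 50
uid at 50 (size 4, align 2) → ends 54

50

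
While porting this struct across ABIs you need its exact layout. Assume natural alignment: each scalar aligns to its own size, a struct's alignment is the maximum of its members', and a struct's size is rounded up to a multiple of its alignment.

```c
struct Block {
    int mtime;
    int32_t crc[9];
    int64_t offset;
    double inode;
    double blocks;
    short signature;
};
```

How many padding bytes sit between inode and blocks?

0

mtime at 0 (size 4, align 4) → ends 4
crc at 4 (size 36, align 4) → ends 40
offset at 40 (size 8, align 8) → ends 48
inode at 48 (size 8, align 8) → ends 56
blocks at 56 (size 8, align 8) → ends 64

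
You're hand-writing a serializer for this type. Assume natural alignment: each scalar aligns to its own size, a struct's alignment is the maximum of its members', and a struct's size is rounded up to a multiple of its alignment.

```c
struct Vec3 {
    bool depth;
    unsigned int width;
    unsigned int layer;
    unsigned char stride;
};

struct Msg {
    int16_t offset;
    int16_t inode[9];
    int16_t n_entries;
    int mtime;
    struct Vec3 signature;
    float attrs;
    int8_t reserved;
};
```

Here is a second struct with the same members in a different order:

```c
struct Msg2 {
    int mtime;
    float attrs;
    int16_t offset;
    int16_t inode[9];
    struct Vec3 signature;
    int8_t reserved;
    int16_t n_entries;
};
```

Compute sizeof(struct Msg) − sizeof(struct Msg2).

4

Vec3: 0..1  depth  (1B, 1-aligned); 1..4  -- padding (3B); 4..8  width  (4B, 4-aligned); 8..12  layer  (4B, 4-aligned); 12..13  stride  (1B, 1-aligned); 13..16  -- tail padding (3B); sizeof = 16, alignof = 4
0..2  offset  (2B, 2-aligned)
2..20  inode  (18B, 2-aligned)
20..22  n_entries  (2B, 2-aligned)
22..24  -- padding (2B)
24..28  mtime  (4B, 4-aligned)
28..44  signature  (16B, 4-aligned)
44..48  attrs  (4B, 4-aligned)
48..49  reserved  (1B, 1-aligned)
49..52  -- tail padding (3B)
sizeof = 52, alignof = 4
— Msg2 —
0..4  mtime  (4B, 4-aligned)
4..8  attrs  (4B, 4-aligned)
8..10  offset  (2B, 2-aligned)
10..28  inode  (18B, 2-aligned)
28..44  signature  (16B, 4-aligned)
44..45  reserved  (1B, 1-aligned)
45..46  -- padding (1B)
46..48  n_entries  (2B, 2-aligned)
sizeof = 48, alignof = 4
52 − 48 = 4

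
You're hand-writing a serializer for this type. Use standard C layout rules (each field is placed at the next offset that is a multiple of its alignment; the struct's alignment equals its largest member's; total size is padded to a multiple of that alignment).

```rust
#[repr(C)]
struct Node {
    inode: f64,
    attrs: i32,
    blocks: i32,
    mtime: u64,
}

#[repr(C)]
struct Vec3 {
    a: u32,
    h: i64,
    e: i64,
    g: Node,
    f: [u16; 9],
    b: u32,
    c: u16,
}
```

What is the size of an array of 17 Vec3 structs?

Node: @0: inode [8B, align 8] → 8; @8: attrs [4B, align 4] → 12; @12: blocks [4B, align 4] → 16; @16: mtime [8B, align 8] → 24; size 24, align 8
@0: a [4B, align 4] → 4
+4 pad (align 8)
@8: h [8B, align 8] → 16
@16: e [8B, align 8] → 24
@24: g [24B, align 8] → 48
@48: f [18B, align 2] → 66
+2 pad (align 4)
@68: b [4B, align 4] → 72
@72: c [2B, align 2] → 74
+6 tail pad (align 8)
size 80, align 8
array of 17: 17 × 80 = 1360

1360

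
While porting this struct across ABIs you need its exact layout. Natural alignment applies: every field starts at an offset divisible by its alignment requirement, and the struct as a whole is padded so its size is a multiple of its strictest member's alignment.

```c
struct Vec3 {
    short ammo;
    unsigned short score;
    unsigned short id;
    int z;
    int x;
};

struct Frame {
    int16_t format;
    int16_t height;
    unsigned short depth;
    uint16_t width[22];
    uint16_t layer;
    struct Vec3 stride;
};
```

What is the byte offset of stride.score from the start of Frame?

Vec3: 0..2  ammo  (2B, 2-aligned); 2..4  score  (2B, 2-aligned); 4..6  id  (2B, 2-aligned); 6..8  -- padding (2B); 8..12  z  (4B, 4-aligned); 12..16  x  (4B, 4-aligned); sizeof = 16, alignof = 4
0..2  format  (2B, 2-aligned)
2..4  height  (2B, 2-aligned)
4..6  depth  (2B, 2-aligned)
6..50  width  (44B, 2-aligned)
50..52  layer  (2B, 2-aligned)
52..68  stride  (16B, 4-aligned)
within Vec3: score at 2
52 + 2 = 54

54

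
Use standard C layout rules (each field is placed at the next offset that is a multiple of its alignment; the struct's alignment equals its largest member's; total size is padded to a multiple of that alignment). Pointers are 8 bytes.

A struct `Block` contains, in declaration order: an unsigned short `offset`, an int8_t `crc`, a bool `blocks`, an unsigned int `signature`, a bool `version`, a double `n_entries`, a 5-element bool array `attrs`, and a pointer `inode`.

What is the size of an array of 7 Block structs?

@0: offset [2B, align 2] → 2
@2: crc [1B, align 1] → 3
@3: blocks [1B, align 1] → 4
@4: signature [4B, align 4] → 8
@8: version [1B, align 1] → 9
+7 pad (align 8)
@16: n_entries [8B, align 8] → 24
@24: attrs [5B, align 1] → 29
+3 pad (align 8)
@32: inode [8B, align 8] → 40
size 40, align 8
array of 7: 7 × 40 = 280

280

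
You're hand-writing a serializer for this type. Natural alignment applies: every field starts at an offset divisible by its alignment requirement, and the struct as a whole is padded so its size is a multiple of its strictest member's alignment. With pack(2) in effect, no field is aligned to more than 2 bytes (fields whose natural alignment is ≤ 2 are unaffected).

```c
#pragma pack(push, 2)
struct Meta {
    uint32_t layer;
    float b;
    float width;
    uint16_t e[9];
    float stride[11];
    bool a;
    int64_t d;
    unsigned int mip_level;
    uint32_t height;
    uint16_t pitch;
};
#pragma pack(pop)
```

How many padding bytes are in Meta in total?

@0: layer [4B, align 2] → 4
@4: b [4B, align 2] → 8
@8: width [4B, align 2] → 12
@12: e [18B, align 2] → 30
@30: stride [44B, align 2] → 74
@74: a [1B, align 1] → 75
+1 pad (align 2)
@76: d [8B, align 2] → 84
@84: mip_level [4B, align 2] → 88
@88: height [4B, align 2] → 92
@92: pitch [2B, align 2] → 94
size 94, align 2
data bytes 93, size 94 → padding 1

1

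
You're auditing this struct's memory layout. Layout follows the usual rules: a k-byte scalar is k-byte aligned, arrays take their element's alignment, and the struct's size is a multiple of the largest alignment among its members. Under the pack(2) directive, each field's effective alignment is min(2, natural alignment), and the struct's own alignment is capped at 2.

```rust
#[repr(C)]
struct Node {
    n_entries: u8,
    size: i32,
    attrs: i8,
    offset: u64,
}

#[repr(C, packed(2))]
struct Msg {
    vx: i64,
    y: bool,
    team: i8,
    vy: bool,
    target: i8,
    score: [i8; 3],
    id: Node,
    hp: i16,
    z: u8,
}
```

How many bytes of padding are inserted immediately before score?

0

Node: @0: n_entries [1B, align 1] → 1; +3 pad (align 4); @4: size [4B, align 4] → 8; @8: attrs [1B, align 1] → 9; +7 pad (align 8); @16: offset [8B, align 8] → 24; size 24, align 8
@0: vx [8B, align 2] → 8
@8: y [1B, align 1] → 9
@9: team [1B, align 1] → 10
@10: vy [1B, align 1] → 11
@11: target [1B, align 1] → 12
@12: score [3B, align 1] → 15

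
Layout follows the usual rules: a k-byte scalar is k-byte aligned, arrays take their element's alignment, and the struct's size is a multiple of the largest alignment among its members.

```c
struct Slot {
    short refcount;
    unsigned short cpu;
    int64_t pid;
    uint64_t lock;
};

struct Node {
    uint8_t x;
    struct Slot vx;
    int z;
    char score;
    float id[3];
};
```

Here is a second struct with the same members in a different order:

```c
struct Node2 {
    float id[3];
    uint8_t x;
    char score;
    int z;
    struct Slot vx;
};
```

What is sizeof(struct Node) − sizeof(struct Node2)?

Slot: 0..2  refcount  (2B, 2-aligned); 2..4  cpu  (2B, 2-aligned); 4..8  -- padding (4B); 8..16  pid  (8B, 8-aligned); 16..24  lock  (8B, 8-aligned); sizeof = 24, alignof = 8
0..1  x  (1B, 1-aligned)
1..8  -- padding (7B)
8..32  vx  (24B, 8-aligned)
32..36  z  (4B, 4-aligned)
36..37  score  (1B, 1-aligned)
37..40  -- padding (3B)
40..52  id  (12B, 4-aligned)
52..56  -- tail padding (4B)
sizeof = 56, alignof = 8
— Node2 —
0..12  id  (12B, 4-aligned)
12..13  x  (1B, 1-aligned)
13..14  score  (1B, 1-aligned)
14..16  -- padding (2B)
16..20  z  (4B, 4-aligned)
20..24  -- padding (4B)
24..48  vx  (24B, 8-aligned)
sizeof = 48, alignof = 8
56 − 48 = 8

8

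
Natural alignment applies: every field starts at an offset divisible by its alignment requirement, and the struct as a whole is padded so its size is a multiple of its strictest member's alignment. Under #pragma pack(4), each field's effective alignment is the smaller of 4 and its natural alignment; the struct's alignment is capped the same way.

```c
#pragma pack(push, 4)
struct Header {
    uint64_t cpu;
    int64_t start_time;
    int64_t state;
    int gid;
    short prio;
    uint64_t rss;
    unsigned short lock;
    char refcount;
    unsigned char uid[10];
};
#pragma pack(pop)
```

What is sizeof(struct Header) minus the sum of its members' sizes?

5

0..8  cpu  (8B, 4-aligned)
8..16  start_time  (8B, 4-aligned)
16..24  state  (8B, 4-aligned)
24..28  gid  (4B, 4-aligned)
28..30  prio  (2B, 2-aligned)
30..32  -- padding (2B)
32..40  rss  (8B, 4-aligned)
40..42  lock  (2B, 2-aligned)
42..43  refcount  (1B, 1-aligned)
43..53  uid  (10B, 1-aligned)
53..56  -- tail padding (3B)
sizeof = 56, alignof = 4
data bytes 51, size 56 → padding 5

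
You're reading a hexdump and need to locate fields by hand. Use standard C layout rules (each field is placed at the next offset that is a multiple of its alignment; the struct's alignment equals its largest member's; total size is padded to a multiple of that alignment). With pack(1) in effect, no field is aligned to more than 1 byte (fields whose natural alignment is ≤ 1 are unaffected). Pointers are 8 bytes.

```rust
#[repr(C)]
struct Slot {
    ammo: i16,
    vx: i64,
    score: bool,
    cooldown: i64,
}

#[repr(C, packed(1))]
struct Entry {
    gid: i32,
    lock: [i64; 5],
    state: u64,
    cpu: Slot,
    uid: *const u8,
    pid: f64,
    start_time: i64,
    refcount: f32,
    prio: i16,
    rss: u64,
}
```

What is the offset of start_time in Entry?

100

Slot: @0: ammo [2B, align 2] → 2; +6 pad (align 8); @8: vx [8B, align 8] → 16; @16: score [1B, align 1] → 17; +7 pad (align 8); @24: cooldown [8B, align 8] → 32; size 32, align 8
@0: gid [4B, align 1] → 4
@4: lock [40B, align 1] → 44
@44: state [8B, align 1] → 52
@52: cpu [32B, align 1] → 84
@84: uid [8B, align 1] → 92
@92: pid [8B, align 1] → 100
@100: start_time [8B, align 1] → 108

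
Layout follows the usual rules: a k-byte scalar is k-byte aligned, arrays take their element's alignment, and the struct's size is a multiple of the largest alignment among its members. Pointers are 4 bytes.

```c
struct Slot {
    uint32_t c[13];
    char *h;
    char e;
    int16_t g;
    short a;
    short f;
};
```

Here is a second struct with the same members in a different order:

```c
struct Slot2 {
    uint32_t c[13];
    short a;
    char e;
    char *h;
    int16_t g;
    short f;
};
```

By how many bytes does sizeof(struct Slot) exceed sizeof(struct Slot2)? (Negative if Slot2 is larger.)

0..52  c  (52B, 4-aligned)
52..56  h  (4B, 4-aligned)
56..57  e  (1B, 1-aligned)
57..58  -- padding (1B)
58..60  g  (2B, 2-aligned)
60..62  a  (2B, 2-aligned)
62..64  f  (2B, 2-aligned)
sizeof = 64, alignof = 4
— Slot2 —
0..52  c  (52B, 4-aligned)
52..54  a  (2B, 2-aligned)
54..55  e  (1B, 1-aligned)
55..56  -- padding (1B)
56..60  h  (4B, 4-aligned)
60..62  g  (2B, 2-aligned)
62..64  f  (2B, 2-aligned)
sizeof = 64, alignof = 4
64 − 64 = 0

0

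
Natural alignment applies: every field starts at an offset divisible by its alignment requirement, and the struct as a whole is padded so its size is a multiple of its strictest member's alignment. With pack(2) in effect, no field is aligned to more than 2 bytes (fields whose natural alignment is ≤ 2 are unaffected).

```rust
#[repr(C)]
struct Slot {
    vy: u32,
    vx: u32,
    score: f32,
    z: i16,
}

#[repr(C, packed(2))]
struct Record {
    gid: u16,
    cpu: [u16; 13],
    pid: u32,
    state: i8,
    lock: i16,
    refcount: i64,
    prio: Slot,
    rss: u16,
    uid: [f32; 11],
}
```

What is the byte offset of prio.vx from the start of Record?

Slot: @0: vy [4B, align 4] → 4; @4: vx [4B, align 4] → 8; @8: score [4B, align 4] → 12; @12: z [2B, align 2] → 14; +2 tail pad (align 4); size 16, align 4
@0: gid [2B, align 2] → 2
@2: cpu [26B, align 2] → 28
@28: pid [4B, align 2] → 32
@32: state [1B, align 1] → 33
+1 pad (align 2)
@34: lock [2B, align 2] → 36
@36: refcount [8B, align 2] → 44
@44: prio [16B, align 2] → 60
within Slot: vx at 4
44 + 4 = 48

48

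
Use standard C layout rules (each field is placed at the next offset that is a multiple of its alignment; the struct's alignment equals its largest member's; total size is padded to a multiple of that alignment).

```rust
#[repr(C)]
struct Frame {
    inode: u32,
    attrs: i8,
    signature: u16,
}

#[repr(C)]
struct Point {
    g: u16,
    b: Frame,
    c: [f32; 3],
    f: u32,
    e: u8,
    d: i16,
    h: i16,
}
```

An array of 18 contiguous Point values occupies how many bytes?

Frame: @0: inode [4B, align 4] → 4; @4: attrs [1B, align 1] → 5; +1 pad (align 2); @6: signature [2B, align 2] → 8; size 8, align 4
@0: g [2B, align 2] → 2
+2 pad (align 4)
@4: b [8B, align 4] → 12
@12: c [12B, align 4] → 24
@24: f [4B, align 4] → 28
@28: e [1B, align 1] → 29
+1 pad (align 2)
@30: d [2B, align 2] → 32
@32: h [2B, align 2] → 34
+2 tail pad (align 4)
size 36, align 4
array of 18: 18 × 36 = 648

648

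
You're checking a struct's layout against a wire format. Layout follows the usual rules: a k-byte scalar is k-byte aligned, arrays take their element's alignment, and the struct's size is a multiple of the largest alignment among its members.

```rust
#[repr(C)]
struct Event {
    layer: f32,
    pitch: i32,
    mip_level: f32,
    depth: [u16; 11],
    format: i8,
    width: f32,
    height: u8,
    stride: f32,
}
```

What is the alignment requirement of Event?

4

member alignments: layer=4, pitch=4, mip_level=4, depth=2, format=1, width=4, height=1, stride=4
max = 4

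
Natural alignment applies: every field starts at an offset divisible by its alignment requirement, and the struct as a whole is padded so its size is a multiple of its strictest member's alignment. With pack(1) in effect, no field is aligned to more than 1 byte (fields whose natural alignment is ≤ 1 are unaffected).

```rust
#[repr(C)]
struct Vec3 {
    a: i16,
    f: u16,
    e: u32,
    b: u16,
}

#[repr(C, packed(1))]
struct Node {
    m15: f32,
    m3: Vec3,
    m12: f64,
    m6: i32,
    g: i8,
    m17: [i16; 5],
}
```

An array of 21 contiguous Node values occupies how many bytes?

Vec3: @0: a [2B, align 2] → 2; @2: f [2B, align 2] → 4; @4: e [4B, align 4] → 8; @8: b [2B, align 2] → 10; +2 tail pad (align 4); size 12, align 4
@0: m15 [4B, align 1] → 4
@4: m3 [12B, align 1] → 16
@16: m12 [8B, align 1] → 24
@24: m6 [4B, align 1] → 28
@28: g [1B, align 1] → 29
@29: m17 [10B, align 1] → 39
size 39, align 1
array of 21: 21 × 39 = 819

819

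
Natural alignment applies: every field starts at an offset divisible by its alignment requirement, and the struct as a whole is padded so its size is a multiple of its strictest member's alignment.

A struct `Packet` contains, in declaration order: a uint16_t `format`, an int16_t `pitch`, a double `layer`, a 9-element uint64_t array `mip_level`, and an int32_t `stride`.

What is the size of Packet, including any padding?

96

format at 0 (size 2, align 2) → ends 2
pitch at 2 (size 2, align 2) → ends 4
pad 4 to align 8 for layer
layer at 8 (size 8, align 8) → ends 16
mip_level at 16 (size 72, align 8) → ends 88
stride at 88 (size 4, align 4) → ends 92
tail pad 4 to reach multiple of 8
total 96 bytes, alignment 8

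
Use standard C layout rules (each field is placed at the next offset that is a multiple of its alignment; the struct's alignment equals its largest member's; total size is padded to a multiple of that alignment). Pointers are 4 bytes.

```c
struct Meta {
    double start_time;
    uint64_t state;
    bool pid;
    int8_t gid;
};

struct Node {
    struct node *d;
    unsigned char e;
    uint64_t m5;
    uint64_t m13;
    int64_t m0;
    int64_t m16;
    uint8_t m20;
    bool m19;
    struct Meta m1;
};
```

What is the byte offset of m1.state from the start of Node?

56

Meta: @0: start_time [8B, align 8] → 8; @8: state [8B, align 8] → 16; @16: pid [1B, align 1] → 17; @17: gid [1B, align 1] → 18; +6 tail pad (align 8); size 24, align 8
@0: d [4B, align 4] → 4
@4: e [1B, align 1] → 5
+3 pad (align 8)
@8: m5 [8B, align 8] → 16
@16: m13 [8B, align 8] → 24
@24: m0 [8B, align 8] → 32
@32: m16 [8B, align 8] → 40
@40: m20 [1B, align 1] → 41
@41: m19 [1B, align 1] → 42
+6 pad (align 8)
@48: m1 [24B, align 8] → 72
within Meta: state at 8
48 + 8 = 56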